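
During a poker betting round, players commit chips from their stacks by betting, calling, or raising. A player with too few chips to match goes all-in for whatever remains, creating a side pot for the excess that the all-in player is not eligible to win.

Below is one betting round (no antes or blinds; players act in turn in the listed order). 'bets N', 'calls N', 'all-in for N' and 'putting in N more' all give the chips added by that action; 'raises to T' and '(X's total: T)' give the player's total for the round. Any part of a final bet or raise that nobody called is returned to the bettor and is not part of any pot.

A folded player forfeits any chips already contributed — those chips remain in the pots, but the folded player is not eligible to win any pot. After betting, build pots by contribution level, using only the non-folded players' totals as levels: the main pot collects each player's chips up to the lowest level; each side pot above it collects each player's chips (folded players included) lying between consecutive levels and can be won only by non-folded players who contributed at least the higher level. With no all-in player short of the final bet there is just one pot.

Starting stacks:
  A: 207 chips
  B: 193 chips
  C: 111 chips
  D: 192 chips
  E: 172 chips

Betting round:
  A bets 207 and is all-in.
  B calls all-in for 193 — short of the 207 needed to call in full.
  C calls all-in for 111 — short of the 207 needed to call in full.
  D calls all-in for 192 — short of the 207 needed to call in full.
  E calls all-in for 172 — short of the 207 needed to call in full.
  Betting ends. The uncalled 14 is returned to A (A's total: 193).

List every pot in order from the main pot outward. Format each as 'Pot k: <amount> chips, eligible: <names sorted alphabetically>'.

Pot 1: 555 chips, eligible: A, B, C, D, E
Pot 2: 244 chips, eligible: A, B, D, E
Pot 3: 60 chips, eligible: A, B, D
Pot 4: 2 chips, eligible: A, B

Derivation:
Contributions (after 14 returned to A): A=193, B=193, C=111, D=192, E=172
Pot levels (distinct totals of non-folded players): 111, 172, 192, 193
Layer 1-111: 111 each from A, B, C, D, E = 111*5 = 555 chips; eligible A, B, C, D, E
Layer 112-172: 61 each from A, B, D, E = 61*4 = 244 chips; eligible A, B, D, E
Layer 173-192: 20 each from A, B, D = 20*3 = 60 chips; eligible A, B, D
Layer 193-193: 1 each from A, B = 1*2 = 2 chips; eligible A, B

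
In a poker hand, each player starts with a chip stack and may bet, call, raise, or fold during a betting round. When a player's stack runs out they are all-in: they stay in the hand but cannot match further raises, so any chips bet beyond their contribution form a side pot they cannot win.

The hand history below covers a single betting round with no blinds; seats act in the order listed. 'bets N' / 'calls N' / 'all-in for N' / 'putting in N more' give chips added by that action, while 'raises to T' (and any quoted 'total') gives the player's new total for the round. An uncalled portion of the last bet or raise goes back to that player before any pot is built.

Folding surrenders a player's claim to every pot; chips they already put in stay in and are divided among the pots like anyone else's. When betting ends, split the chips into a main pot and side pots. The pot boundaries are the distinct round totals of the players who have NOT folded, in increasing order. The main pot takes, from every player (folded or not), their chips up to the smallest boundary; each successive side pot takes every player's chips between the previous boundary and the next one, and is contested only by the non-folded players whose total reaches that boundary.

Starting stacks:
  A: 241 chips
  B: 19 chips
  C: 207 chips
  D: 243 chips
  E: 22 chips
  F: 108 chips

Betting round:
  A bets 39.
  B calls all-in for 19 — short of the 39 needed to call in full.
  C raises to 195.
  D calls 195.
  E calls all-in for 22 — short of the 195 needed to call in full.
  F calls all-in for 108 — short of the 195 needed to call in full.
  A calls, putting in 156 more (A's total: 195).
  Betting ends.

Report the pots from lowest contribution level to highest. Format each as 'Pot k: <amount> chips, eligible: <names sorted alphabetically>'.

Contributions: A=195, B=19, C=195, D=195, E=22, F=108
Pot levels (distinct totals of non-folded players): 19, 22, 108, 195
Layer 1-19: 19 each from A, B, C, D, E, F = 19*6 = 114 chips; eligible A, B, C, D, E, F
Layer 20-22: 3 each from A, C, D, E, F = 3*5 = 15 chips; eligible A, C, D, E, F
Layer 23-108: 86 each from A, C, D, F = 86*4 = 344 chips; eligible A, C, D, F
Layer 109-195: 87 each from A, C, D = 87*3 = 261 chips; eligible A, C, D

Pot 1: 114 chips, eligible: A, B, C, D, E, F
Pot 2: 15 chips, eligible: A, C, D, E, F
Pot 3: 344 chips, eligible: A, C, D, F
Pot 4: 261 chips, eligible: A, C, D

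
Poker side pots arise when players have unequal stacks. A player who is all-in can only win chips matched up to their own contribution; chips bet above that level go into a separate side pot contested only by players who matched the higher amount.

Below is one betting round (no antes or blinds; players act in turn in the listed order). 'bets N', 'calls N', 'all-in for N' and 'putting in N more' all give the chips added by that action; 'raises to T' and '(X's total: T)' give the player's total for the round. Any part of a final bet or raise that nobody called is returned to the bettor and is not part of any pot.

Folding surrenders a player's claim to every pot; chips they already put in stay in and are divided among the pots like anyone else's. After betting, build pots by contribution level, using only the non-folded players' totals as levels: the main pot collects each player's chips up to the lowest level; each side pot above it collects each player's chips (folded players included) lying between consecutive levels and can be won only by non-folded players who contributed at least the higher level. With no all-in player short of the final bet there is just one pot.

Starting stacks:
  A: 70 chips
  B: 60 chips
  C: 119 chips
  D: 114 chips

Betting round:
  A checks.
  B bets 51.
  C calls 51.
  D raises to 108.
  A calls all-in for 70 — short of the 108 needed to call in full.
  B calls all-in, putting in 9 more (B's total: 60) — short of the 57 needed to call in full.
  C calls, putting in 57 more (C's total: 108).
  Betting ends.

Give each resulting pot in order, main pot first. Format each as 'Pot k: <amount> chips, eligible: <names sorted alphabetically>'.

Pot 1: 240 chips, eligible: A, B, C, D
Pot 2: 30 chips, eligible: A, C, D
Pot 3: 76 chips, eligible: C, D

Derivation:
Contributions: A=70, B=60, C=108, D=108
Pot levels (distinct totals of non-folded players): 60, 70, 108
Layer 1-60: 60 each from A, B, C, D = 60*4 = 240 chips; eligible A, B, C, D
Layer 61-70: 10 each from A, C, D = 10*3 = 30 chips; eligible A, C, D
Layer 71-108: 38 each from C, D = 38*2 = 76 chips; eligible C, D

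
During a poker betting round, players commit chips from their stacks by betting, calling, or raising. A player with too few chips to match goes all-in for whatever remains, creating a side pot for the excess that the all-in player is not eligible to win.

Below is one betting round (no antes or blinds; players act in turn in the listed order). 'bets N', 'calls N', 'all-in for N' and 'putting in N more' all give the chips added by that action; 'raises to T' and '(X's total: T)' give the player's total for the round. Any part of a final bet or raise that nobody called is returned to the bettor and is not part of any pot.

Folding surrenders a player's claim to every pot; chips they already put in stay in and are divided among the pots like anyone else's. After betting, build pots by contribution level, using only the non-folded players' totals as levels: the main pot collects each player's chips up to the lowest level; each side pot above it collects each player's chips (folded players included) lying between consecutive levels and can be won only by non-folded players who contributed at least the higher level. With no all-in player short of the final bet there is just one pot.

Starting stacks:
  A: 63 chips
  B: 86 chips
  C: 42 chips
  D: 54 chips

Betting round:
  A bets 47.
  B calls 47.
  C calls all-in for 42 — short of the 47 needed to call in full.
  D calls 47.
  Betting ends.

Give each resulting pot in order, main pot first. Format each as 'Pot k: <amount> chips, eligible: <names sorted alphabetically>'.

Pot 1: 168 chips, eligible: A, B, C, D
Pot 2: 15 chips, eligible: A, B, D

Derivation:
Contributions: A=47, B=47, C=42, D=47
Pot levels (distinct totals of non-folded players): 42, 47
Layer 1-42: 42 each from A, B, C, D = 42*4 = 168 chips; eligible A, B, C, D
Layer 43-47: 5 each from A, B, D = 5*3 = 15 chips; eligible A, B, D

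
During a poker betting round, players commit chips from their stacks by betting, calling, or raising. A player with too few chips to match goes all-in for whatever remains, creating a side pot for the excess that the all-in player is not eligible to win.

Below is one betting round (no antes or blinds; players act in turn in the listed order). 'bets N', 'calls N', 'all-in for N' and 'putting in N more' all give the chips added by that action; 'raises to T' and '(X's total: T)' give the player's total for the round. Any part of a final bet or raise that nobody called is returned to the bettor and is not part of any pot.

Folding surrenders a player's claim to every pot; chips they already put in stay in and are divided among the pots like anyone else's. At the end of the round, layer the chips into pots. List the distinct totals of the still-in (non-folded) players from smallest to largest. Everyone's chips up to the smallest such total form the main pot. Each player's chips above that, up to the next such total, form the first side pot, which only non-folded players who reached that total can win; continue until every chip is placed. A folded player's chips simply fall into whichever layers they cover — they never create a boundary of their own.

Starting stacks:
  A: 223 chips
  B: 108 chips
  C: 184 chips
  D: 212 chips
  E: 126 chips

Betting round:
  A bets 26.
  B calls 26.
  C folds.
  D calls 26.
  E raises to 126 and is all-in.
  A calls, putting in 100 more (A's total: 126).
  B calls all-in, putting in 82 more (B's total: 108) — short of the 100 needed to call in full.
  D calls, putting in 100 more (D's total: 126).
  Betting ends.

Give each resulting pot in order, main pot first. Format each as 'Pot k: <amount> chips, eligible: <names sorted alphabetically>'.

Contributions: A=126, B=108, D=126, E=126
Folded: C
Pot levels (distinct totals of non-folded players): 108, 126
Layer 1-108: 108 each from A, B, D, E = 108*4 = 432 chips; eligible A, B, D, E
Layer 109-126: 18 each from A, D, E = 18*3 = 54 chips; eligible A, D, E

Pot 1: 432 chips, eligible: A, B, D, E
Pot 2: 54 chips, eligible: A, D, E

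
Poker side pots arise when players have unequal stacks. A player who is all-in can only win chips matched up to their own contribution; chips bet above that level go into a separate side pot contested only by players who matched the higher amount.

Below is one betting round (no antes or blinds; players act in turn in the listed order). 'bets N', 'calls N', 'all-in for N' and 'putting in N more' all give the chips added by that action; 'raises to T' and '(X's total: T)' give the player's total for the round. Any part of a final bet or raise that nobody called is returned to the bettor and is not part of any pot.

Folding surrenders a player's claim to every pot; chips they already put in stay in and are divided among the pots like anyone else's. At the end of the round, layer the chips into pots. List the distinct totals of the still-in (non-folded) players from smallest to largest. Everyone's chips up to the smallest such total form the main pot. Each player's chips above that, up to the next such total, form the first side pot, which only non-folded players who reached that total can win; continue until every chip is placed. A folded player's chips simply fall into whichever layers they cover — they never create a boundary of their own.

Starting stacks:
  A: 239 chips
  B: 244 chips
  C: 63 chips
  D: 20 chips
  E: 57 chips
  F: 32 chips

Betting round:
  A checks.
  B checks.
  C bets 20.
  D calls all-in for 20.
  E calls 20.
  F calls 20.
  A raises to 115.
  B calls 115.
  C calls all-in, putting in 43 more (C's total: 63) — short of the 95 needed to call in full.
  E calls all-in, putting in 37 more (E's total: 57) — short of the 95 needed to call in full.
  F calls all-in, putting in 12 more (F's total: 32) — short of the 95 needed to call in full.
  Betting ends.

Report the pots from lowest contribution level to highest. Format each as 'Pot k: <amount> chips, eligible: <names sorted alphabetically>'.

Contributions: A=115, B=115, C=63, D=20, E=57, F=32
Pot levels (distinct totals of non-folded players): 20, 32, 57, 63, 115
Layer 1-20: 20 each from A, B, C, D, E, F = 20*6 = 120 chips; eligible A, B, C, D, E, F
Layer 21-32: 12 each from A, B, C, E, F = 12*5 = 60 chips; eligible A, B, C, E, F
Layer 33-57: 25 each from A, B, C, E = 25*4 = 100 chips; eligible A, B, C, E
Layer 58-63: 6 each from A, B, C = 6*3 = 18 chips; eligible A, B, C
Layer 64-115: 52 each from A, B = 52*2 = 104 chips; eligible A, B

Pot 1: 120 chips, eligible: A, B, C, D, E, F
Pot 2: 60 chips, eligible: A, B, C, E, F
Pot 3: 100 chips, eligible: A, B, C, E
Pot 4: 18 chips, eligible: A, B, C
Pot 5: 104 chips, eligible: A, B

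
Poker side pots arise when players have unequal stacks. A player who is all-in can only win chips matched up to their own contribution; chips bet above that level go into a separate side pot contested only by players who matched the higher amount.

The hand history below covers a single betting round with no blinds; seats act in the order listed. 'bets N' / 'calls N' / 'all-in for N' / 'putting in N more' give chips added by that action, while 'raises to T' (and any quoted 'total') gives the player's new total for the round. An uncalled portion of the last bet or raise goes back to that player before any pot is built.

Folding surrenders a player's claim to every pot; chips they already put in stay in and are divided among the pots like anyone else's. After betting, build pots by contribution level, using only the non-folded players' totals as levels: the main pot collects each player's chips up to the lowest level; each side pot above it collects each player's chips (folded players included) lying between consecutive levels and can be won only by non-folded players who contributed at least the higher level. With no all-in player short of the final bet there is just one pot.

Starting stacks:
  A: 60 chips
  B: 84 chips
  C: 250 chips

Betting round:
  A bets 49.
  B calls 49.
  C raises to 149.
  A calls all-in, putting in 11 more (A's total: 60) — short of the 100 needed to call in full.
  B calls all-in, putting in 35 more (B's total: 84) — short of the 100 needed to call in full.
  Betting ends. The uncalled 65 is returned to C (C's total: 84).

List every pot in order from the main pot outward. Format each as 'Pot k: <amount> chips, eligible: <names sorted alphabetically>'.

Contributions (after 65 returned to C): A=60, B=84, C=84
Pot levels (distinct totals of non-folded players): 60, 84
Layer 1-60: 60 each from A, B, C = 60*3 = 180 chips; eligible A, B, C
Layer 61-84: 24 each from B, C = 24*2 = 48 chips; eligible B, C

Pot 1: 180 chips, eligible: A, B, C
Pot 2: 48 chips, eligible: B, C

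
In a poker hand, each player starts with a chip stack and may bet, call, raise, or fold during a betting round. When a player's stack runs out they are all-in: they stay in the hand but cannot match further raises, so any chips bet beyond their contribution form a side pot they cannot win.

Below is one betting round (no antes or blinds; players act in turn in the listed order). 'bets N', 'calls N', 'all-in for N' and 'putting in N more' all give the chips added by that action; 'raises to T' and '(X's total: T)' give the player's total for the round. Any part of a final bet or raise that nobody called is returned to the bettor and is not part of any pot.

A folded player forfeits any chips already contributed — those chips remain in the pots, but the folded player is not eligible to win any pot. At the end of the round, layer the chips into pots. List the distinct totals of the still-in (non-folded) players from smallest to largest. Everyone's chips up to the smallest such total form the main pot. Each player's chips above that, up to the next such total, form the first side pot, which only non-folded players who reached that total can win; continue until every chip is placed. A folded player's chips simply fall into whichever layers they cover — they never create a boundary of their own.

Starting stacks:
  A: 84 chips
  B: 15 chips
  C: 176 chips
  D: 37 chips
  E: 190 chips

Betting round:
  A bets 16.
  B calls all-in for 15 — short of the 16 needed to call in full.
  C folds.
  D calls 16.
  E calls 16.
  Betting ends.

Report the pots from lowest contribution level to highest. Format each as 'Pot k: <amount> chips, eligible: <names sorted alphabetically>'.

Contributions: A=16, B=15, D=16, E=16
Folded: C
Pot levels (distinct totals of non-folded players): 15, 16
Layer 1-15: 15 each from A, B, D, E = 15*4 = 60 chips; eligible A, B, D, E
Layer 16-16: 1 each from A, D, E = 1*3 = 3 chips; eligible A, D, E

Pot 1: 60 chips, eligible: A, B, D, E
Pot 2: 3 chips, eligible: A, D, E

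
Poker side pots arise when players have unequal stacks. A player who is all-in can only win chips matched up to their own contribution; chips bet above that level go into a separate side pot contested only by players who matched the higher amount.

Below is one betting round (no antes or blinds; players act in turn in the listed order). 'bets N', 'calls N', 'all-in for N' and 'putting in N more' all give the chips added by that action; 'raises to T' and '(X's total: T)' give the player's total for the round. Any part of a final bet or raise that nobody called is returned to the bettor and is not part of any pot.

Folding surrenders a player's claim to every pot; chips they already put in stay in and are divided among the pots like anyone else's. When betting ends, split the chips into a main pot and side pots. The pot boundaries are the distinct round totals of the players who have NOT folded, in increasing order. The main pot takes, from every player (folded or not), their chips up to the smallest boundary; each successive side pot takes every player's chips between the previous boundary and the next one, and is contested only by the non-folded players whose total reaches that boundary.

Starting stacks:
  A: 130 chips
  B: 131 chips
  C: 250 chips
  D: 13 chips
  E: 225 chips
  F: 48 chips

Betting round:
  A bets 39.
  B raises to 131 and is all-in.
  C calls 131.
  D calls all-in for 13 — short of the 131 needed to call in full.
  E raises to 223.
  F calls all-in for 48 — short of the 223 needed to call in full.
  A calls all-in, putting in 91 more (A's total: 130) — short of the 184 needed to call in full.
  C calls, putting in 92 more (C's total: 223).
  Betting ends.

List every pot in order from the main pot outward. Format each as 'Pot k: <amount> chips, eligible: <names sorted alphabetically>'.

Contributions: A=130, B=131, C=223, D=13, E=223, F=48
Pot levels (distinct totals of non-folded players): 13, 48, 130, 131, 223
Layer 1-13: 13 each from A, B, C, D, E, F = 13*6 = 78 chips; eligible A, B, C, D, E, F
Layer 14-48: 35 each from A, B, C, E, F = 35*5 = 175 chips; eligible A, B, C, E, F
Layer 49-130: 82 each from A, B, C, E = 82*4 = 328 chips; eligible A, B, C, E
Layer 131-131: 1 each from B, C, E = 1*3 = 3 chips; eligible B, C, E
Layer 132-223: 92 each from C, E = 92*2 = 184 chips; eligible C, E

Pot 1: 78 chips, eligible: A, B, C, D, E, F
Pot 2: 175 chips, eligible: A, B, C, E, F
Pot 3: 328 chips, eligible: A, B, C, E
Pot 4: 3 chips, eligible: B, C, E
Pot 5: 184 chips, eligible: C, E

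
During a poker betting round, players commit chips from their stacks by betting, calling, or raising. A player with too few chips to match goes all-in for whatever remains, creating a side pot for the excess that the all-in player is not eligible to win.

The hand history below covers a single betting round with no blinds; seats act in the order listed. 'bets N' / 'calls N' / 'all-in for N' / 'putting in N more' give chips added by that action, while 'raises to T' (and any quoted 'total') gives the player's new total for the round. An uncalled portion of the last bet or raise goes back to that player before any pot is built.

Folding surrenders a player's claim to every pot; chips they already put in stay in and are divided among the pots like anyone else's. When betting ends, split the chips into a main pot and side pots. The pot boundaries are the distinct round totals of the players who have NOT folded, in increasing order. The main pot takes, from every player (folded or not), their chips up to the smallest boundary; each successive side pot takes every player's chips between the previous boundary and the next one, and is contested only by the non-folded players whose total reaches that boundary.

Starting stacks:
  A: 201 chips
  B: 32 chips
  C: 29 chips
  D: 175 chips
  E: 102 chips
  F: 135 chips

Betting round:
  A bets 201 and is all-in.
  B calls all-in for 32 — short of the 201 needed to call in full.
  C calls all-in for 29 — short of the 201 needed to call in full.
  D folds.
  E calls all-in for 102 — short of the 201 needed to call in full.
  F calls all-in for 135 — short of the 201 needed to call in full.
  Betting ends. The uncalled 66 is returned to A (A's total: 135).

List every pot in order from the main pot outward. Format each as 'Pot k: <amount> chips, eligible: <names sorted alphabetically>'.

Pot 1: 145 chips, eligible: A, B, C, E, F
Pot 2: 12 chips, eligible: A, B, E, F
Pot 3: 210 chips, eligible: A, E, F
Pot 4: 66 chips, eligible: A, F

Derivation:
Contributions (after 66 returned to A): A=135, B=32, C=29, E=102, F=135
Folded: D
Pot levels (distinct totals of non-folded players): 29, 32, 102, 135
Layer 1-29: 29 each from A, B, C, E, F = 29*5 = 145 chips; eligible A, B, C, E, F
Layer 30-32: 3 each from A, B, E, F = 3*4 = 12 chips; eligible A, B, E, F
Layer 33-102: 70 each from A, E, F = 70*3 = 210 chips; eligible A, E, F
Layer 103-135: 33 each from A, F = 33*2 = 66 chips; eligible A, F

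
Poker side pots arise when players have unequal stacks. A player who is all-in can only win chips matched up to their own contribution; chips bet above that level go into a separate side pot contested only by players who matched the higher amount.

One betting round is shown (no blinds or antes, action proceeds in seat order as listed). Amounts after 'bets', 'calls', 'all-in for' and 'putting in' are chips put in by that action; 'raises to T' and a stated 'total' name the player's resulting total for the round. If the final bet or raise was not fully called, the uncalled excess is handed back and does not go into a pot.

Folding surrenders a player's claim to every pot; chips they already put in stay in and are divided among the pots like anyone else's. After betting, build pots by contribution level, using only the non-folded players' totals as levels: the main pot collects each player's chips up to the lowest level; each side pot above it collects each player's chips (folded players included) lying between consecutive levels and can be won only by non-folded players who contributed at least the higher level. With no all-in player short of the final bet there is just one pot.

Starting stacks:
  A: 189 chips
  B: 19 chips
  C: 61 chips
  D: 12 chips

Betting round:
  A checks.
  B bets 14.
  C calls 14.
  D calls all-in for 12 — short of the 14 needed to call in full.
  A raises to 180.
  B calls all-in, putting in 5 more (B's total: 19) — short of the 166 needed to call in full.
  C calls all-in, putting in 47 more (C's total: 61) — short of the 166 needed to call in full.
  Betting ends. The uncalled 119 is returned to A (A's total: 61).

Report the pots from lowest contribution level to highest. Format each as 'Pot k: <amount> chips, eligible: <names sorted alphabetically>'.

Pot 1: 48 chips, eligible: A, B, C, D
Pot 2: 21 chips, eligible: A, B, C
Pot 3: 84 chips, eligible: A, C

Derivation:
Contributions (after 119 returned to A): A=61, B=19, C=61, D=12
Pot levels (distinct totals of non-folded players): 12, 19, 61
Layer 1-12: 12 each from A, B, C, D = 12*4 = 48 chips; eligible A, B, C, D
Layer 13-19: 7 each from A, B, C = 7*3 = 21 chips; eligible A, B, C
Layer 20-61: 42 each from A, C = 42*2 = 84 chips; eligible A, C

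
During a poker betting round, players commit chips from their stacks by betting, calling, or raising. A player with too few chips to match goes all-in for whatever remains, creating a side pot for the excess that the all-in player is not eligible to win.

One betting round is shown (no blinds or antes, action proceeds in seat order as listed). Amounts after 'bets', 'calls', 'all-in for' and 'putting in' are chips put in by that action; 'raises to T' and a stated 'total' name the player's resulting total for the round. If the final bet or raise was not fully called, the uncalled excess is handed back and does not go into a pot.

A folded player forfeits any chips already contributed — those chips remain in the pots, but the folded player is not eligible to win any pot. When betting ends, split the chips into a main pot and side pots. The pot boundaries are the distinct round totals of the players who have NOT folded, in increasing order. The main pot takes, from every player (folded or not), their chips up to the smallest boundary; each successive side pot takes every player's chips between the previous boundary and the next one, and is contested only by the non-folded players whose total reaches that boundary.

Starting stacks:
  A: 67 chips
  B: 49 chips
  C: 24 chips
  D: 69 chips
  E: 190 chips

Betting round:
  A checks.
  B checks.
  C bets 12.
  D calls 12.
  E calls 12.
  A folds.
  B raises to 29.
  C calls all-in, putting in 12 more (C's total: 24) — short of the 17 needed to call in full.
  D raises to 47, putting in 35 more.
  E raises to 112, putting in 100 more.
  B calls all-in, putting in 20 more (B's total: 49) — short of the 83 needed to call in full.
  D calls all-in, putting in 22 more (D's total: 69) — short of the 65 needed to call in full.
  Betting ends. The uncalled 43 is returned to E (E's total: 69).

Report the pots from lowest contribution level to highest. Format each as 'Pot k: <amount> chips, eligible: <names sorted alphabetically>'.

Contributions (after 43 returned to E): B=49, C=24, D=69, E=69
Folded: A
Pot levels (distinct totals of non-folded players): 24, 49, 69
Layer 1-24: 24 each from B, C, D, E = 24*4 = 96 chips; eligible B, C, D, E
Layer 25-49: 25 each from B, D, E = 25*3 = 75 chips; eligible B, D, E
Layer 50-69: 20 each from D, E = 20*2 = 40 chips; eligible D, E

Pot 1: 96 chips, eligible: B, C, D, E
Pot 2: 75 chips, eligible: B, D, E
Pot 3: 40 chips, eligible: D, E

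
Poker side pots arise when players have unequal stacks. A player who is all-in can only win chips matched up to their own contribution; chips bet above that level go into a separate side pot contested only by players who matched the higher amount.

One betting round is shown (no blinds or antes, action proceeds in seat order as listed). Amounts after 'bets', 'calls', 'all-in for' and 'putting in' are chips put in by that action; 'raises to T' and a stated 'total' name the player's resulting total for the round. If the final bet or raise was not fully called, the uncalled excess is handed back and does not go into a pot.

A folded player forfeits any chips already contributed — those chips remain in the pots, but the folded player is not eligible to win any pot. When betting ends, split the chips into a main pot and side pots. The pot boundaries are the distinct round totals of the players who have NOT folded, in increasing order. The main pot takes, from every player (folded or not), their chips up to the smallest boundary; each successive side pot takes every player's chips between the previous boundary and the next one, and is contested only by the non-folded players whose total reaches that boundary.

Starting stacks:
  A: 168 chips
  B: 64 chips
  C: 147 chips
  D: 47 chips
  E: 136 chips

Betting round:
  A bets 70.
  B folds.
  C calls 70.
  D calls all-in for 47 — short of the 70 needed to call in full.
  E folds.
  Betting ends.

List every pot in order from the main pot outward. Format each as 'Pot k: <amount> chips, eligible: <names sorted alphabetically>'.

Contributions: A=70, C=70, D=47
Folded: B, E
Pot levels (distinct totals of non-folded players): 47, 70
Layer 1-47: 47 each from A, C, D = 47*3 = 141 chips; eligible A, C, D
Layer 48-70: 23 each from A, C = 23*2 = 46 chips; eligible A, C

Pot 1: 141 chips, eligible: A, C, D
Pot 2: 46 chips, eligible: A, C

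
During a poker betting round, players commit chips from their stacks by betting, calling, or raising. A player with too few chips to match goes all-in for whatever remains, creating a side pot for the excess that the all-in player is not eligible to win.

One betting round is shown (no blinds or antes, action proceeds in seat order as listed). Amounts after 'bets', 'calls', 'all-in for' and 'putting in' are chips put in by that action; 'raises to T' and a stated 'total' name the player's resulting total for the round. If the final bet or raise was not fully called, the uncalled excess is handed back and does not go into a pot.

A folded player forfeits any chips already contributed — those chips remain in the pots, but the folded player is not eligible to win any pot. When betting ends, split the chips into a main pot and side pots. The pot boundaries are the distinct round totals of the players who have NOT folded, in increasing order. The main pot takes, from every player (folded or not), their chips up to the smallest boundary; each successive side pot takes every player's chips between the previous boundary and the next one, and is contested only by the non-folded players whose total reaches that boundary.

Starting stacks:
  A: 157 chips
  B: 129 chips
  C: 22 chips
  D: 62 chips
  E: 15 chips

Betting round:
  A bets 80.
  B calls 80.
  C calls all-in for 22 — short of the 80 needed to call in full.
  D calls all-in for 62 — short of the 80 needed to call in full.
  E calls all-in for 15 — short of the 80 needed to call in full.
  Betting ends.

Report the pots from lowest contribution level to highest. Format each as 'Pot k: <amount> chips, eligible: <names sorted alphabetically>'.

Pot 1: 75 chips, eligible: A, B, C, D, E
Pot 2: 28 chips, eligible: A, B, C, D
Pot 3: 120 chips, eligible: A, B, D
Pot 4: 36 chips, eligible: A, B

Derivation:
Contributions: A=80, B=80, C=22, D=62, E=15
Pot levels (distinct totals of non-folded players): 15, 22, 62, 80
Layer 1-15: 15 each from A, B, C, D, E = 15*5 = 75 chips; eligible A, B, C, D, E
Layer 16-22: 7 each from A, B, C, D = 7*4 = 28 chips; eligible A, B, C, D
Layer 23-62: 40 each from A, B, D = 40*3 = 120 chips; eligible A, B, D
Layer 63-80: 18 each from A, B = 18*2 = 36 chips; eligible A, B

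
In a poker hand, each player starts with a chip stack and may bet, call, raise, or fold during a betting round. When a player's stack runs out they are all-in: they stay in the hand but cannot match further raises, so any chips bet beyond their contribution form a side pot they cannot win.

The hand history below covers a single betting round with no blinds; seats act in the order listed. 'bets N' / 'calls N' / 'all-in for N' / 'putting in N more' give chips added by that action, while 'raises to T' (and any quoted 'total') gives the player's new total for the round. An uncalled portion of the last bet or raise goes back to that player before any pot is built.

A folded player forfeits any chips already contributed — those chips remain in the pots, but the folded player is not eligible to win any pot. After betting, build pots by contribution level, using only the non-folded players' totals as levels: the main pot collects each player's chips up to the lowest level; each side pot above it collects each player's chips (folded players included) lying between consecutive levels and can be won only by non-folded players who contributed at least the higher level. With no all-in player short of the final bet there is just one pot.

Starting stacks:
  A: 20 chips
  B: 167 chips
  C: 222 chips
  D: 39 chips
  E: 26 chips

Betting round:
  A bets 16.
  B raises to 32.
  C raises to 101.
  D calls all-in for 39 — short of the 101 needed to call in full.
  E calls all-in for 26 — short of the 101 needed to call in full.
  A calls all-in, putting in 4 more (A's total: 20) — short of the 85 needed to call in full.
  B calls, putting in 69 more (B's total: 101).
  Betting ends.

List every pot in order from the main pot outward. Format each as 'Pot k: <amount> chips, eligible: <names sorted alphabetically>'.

Contributions: A=20, B=101, C=101, D=39, E=26
Pot levels (distinct totals of non-folded players): 20, 26, 39, 101
Layer 1-20: 20 each from A, B, C, D, E = 20*5 = 100 chips; eligible A, B, C, D, E
Layer 21-26: 6 each from B, C, D, E = 6*4 = 24 chips; eligible B, C, D, E
Layer 27-39: 13 each from B, C, D = 13*3 = 39 chips; eligible B, C, D
Layer 40-101: 62 each from B, C = 62*2 = 124 chips; eligible B, C

Pot 1: 100 chips, eligible: A, B, C, D, E
Pot 2: 24 chips, eligible: B, C, D, E
Pot 3: 39 chips, eligible: B, C, D
Pot 4: 124 chips, eligible: B, C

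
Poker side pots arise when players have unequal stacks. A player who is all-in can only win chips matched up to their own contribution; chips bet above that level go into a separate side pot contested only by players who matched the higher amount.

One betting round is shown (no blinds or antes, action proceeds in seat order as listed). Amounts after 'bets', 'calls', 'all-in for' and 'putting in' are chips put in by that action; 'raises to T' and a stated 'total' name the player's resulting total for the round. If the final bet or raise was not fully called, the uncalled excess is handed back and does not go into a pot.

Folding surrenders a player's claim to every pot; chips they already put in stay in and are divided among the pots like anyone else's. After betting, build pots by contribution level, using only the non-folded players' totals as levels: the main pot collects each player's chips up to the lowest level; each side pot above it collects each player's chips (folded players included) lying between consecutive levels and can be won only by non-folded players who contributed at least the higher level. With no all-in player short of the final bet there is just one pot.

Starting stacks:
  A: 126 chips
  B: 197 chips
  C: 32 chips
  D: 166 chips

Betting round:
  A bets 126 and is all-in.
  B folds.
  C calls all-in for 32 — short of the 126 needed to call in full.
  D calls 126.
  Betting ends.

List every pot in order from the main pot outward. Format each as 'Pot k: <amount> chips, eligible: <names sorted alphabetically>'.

Contributions: A=126, C=32, D=126
Folded: B
Pot levels (distinct totals of non-folded players): 32, 126
Layer 1-32: 32 each from A, C, D = 32*3 = 96 chips; eligible A, C, D
Layer 33-126: 94 each from A, D = 94*2 = 188 chips; eligible A, D

Pot 1: 96 chips, eligible: A, C, D
Pot 2: 188 chips, eligible: A, D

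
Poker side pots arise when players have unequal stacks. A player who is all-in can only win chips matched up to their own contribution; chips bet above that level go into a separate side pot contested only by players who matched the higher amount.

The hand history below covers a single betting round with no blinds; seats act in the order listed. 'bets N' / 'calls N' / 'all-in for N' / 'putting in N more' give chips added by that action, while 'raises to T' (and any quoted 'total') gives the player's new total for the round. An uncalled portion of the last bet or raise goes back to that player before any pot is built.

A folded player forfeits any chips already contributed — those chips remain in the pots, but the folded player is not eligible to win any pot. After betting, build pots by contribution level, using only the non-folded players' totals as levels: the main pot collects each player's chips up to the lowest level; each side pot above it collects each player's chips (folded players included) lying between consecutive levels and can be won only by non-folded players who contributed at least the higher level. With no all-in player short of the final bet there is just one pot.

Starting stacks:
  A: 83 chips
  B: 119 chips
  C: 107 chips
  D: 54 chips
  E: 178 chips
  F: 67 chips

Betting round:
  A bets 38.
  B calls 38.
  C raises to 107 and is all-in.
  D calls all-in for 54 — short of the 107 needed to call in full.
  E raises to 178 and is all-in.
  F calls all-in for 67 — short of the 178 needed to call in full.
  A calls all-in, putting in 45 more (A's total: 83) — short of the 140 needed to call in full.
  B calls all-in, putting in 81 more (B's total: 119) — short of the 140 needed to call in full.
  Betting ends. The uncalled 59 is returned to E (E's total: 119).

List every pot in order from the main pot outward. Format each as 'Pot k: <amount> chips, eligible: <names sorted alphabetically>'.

Contributions (after 59 returned to E): A=83, B=119, C=107, D=54, E=119, F=67
Pot levels (distinct totals of non-folded players): 54, 67, 83, 107, 119
Layer 1-54: 54 each from A, B, C, D, E, F = 54*6 = 324 chips; eligible A, B, C, D, E, F
Layer 55-67: 13 each from A, B, C, E, F = 13*5 = 65 chips; eligible A, B, C, E, F
Layer 68-83: 16 each from A, B, C, E = 16*4 = 64 chips; eligible A, B, C, E
Layer 84-107: 24 each from B, C, E = 24*3 = 72 chips; eligible B, C, E
Layer 108-119: 12 each from B, E = 12*2 = 24 chips; eligible B, E

Pot 1: 324 chips, eligible: A, B, C, D, E, F
Pot 2: 65 chips, eligible: A, B, C, E, F
Pot 3: 64 chips, eligible: A, B, C, E
Pot 4: 72 chips, eligible: B, C, E
Pot 5: 24 chips, eligible: B, E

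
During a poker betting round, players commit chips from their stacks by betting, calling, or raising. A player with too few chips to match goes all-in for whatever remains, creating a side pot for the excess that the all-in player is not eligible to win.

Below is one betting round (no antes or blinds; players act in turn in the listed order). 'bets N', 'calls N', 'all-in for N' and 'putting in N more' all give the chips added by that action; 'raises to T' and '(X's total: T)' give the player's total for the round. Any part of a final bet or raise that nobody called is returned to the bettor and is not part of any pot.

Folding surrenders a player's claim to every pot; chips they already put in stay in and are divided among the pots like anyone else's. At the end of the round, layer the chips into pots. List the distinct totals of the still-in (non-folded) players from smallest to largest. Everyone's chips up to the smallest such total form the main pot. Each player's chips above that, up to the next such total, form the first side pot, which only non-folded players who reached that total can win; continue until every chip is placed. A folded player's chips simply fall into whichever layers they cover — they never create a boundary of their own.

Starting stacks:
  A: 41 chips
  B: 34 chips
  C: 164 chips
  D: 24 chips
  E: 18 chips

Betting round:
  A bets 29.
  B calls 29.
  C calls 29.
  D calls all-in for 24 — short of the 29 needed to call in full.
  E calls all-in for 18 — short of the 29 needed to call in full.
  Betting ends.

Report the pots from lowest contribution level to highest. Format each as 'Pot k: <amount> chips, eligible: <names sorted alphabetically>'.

Contributions: A=29, B=29, C=29, D=24, E=18
Pot levels (distinct totals of non-folded players): 18, 24, 29
Layer 1-18: 18 each from A, B, C, D, E = 18*5 = 90 chips; eligible A, B, C, D, E
Layer 19-24: 6 each from A, B, C, D = 6*4 = 24 chips; eligible A, B, C, D
Layer 25-29: 5 each from A, B, C = 5*3 = 15 chips; eligible A, B, C

Pot 1: 90 chips, eligible: A, B, C, D, E
Pot 2: 24 chips, eligible: A, B, C, D
Pot 3: 15 chips, eligible: A, B, C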